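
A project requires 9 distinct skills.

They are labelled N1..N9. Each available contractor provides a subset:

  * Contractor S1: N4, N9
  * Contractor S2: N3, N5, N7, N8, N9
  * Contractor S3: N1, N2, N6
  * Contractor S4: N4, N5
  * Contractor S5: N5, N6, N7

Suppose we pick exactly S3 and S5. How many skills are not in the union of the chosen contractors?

Union of S3, S5 = {N1, N2, N5, N6, N7}.
Not covered: N3, N4, N8, N9 — 4 skills.

4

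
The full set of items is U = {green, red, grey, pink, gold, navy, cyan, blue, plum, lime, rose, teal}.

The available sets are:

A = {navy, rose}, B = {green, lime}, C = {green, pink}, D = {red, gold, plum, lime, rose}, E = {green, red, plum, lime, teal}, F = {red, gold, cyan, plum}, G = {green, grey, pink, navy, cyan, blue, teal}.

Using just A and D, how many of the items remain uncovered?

6

Union of A, D = {red, gold, navy, plum, lime, rose}.
Not covered: green, grey, pink, cyan, blue, teal — 6 items.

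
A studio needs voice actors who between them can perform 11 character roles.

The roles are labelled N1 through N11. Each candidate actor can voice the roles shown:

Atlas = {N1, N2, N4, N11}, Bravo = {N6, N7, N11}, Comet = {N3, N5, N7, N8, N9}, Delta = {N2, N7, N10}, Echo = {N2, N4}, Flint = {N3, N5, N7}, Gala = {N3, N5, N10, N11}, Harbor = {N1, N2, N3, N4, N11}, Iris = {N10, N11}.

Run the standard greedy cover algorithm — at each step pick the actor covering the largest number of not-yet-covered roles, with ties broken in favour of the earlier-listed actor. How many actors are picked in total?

4

Greedy: pick Comet (covers 5 new) → pick Atlas (covers 4 new) → pick Bravo (covers 1 new) → pick Delta (covers 1 new). Total picks: 4.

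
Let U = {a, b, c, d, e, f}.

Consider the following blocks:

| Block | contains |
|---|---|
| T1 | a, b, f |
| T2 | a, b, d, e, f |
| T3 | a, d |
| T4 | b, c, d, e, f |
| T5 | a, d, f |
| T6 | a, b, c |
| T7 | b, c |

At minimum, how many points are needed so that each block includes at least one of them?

2

Take H = {a, c}. Each listed block contains at least one of these, so H is a hitting set of size 2.
The blocks T5, T7 are pairwise disjoint, so any hitting set needs a separate point for each — at least 2. Hence 2 is optimal.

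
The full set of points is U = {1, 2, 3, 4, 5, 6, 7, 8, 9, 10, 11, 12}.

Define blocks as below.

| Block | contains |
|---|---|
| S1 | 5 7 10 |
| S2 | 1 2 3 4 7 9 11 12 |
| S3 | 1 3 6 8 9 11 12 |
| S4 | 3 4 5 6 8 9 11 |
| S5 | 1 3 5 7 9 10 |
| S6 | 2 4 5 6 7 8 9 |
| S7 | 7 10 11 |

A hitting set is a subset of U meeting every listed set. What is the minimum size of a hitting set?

2

Take H = {5, 11}. Each listed block contains at least one of these, so H is a hitting set of size 2.
The blocks S1, S3 are pairwise disjoint, so any hitting set needs a separate point for each — at least 2. Hence 2 is optimal.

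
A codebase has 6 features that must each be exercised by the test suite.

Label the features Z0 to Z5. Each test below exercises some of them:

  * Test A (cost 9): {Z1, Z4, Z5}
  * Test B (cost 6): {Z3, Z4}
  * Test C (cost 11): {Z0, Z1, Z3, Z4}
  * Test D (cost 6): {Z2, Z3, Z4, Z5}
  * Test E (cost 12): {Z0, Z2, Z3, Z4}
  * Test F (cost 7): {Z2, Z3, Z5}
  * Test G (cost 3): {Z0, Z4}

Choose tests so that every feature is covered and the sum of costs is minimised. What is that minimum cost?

17

C, D together cover every feature (C ∪ D = {Z0, Z1, Z2, Z3, Z4, Z5}); total cost 11 + 6 = 17.
The greedy pick D, G, A costs 18; no covering selection beats 17.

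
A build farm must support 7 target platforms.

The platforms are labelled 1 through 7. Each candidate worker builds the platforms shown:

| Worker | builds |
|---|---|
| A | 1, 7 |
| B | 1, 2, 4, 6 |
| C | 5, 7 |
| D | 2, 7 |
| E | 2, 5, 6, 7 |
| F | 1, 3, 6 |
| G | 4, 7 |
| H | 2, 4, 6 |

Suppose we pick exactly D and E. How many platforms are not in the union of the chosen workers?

Union of D, E = {2, 5, 6, 7}.
Not covered: 1, 3, 4 — 3 platforms.

3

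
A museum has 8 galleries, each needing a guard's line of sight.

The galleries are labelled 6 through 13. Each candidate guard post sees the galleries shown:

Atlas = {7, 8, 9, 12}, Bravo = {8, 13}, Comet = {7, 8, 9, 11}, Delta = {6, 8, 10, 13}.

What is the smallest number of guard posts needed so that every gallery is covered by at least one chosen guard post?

Atlas and Comet and Delta together: Atlas ∪ Comet ∪ Delta = {6, 7, 8, 9, 10, 11, 12, 13} — every gallery is covered.
Only Delta contains 6, so Delta is forced; the remaining 4 galleries need at least 2 more guard posts (each remaining guard post adds at most 3) — so at least 3 guard posts are needed, and 3 is optimal.

3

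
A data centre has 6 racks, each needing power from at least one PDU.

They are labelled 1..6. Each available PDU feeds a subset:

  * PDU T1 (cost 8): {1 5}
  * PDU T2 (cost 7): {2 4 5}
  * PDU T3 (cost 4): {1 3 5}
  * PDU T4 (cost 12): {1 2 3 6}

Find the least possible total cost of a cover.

19

T2, T4 together cover every rack (T2 ∪ T4 = {1, 2, 3, 4, 5, 6}); total cost 7 + 12 = 19.
The greedy pick T3, T2, T4 costs 23; no covering selection beats 19.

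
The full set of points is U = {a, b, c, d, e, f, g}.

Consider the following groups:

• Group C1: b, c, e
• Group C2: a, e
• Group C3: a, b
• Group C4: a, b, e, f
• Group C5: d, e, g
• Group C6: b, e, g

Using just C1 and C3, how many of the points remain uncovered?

3

Union of C1, C3 = {a, b, c, e}.
Not covered: d, f, g — 3 points.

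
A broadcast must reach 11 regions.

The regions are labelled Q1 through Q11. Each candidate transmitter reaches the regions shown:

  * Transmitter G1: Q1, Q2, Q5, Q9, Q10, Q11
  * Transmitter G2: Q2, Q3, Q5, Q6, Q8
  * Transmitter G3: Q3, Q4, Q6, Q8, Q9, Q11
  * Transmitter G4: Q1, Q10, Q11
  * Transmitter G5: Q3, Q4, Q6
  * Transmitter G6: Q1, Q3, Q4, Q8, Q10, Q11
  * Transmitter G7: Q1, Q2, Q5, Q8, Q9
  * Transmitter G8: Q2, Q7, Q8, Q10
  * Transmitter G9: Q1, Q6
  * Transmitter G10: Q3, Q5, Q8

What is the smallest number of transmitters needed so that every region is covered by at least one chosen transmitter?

3

Take {G1, G3, G8}. Their union is {Q1, Q2, Q3, Q4, Q5, Q6, Q7, Q8, Q9, Q10, Q11}, which is all 11 regions.
Only G8 contains Q7, so G8 is forced; the remaining 7 regions need at least 2 more transmitters (each remaining transmitter adds at most 5) — so at least 3 transmitters are needed, and 3 is optimal.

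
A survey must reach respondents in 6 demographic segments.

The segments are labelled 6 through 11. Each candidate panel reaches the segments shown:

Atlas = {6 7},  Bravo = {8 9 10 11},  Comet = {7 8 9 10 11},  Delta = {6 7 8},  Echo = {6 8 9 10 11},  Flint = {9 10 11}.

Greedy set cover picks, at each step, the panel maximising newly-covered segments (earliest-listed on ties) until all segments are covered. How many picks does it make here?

2

Greedy: pick Comet (covers 5 new) → pick Atlas (covers 1 new). Total picks: 2.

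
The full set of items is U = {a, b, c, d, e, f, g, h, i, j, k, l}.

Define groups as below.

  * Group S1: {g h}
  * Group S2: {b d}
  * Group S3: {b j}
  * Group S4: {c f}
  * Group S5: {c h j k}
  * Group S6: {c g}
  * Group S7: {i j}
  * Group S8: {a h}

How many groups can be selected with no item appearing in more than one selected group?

S2, S4, S7, S8 are pairwise disjoint (S2={b,d}; S4={c,f}; S7={i,j}; S8={a,h}).
Every remaining group overlaps one of these, and no 5 of the listed groups are pairwise disjoint, so 4 is the maximum.

4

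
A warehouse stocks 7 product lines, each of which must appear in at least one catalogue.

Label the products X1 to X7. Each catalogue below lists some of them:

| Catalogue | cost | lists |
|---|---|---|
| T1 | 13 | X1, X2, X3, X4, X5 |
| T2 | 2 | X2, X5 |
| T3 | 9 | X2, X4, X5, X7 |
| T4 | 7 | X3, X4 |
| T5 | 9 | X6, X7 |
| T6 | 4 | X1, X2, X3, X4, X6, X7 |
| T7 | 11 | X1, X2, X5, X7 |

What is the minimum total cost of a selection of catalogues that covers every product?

T2, T6 together cover every product (T2 ∪ T6 = {X1, X2, X3, X4, X5, X6, X7}); total cost 2 + 4 = 6.
No covering selection has total cost below 6.

6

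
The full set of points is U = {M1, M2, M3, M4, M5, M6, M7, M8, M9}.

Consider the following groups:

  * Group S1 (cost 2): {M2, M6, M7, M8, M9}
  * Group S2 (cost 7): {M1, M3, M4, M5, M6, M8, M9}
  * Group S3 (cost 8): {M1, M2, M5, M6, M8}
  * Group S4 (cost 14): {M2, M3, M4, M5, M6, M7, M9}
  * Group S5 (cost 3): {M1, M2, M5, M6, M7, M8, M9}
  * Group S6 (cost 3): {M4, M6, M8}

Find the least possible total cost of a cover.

9

S1, S2 together cover every point (S1 ∪ S2 = {M1, M2, M3, M4, M5, M6, M7, M8, M9}); total cost 2 + 7 = 9.
The greedy pick S1, S5, S6, S2 costs 15; no covering selection beats 9.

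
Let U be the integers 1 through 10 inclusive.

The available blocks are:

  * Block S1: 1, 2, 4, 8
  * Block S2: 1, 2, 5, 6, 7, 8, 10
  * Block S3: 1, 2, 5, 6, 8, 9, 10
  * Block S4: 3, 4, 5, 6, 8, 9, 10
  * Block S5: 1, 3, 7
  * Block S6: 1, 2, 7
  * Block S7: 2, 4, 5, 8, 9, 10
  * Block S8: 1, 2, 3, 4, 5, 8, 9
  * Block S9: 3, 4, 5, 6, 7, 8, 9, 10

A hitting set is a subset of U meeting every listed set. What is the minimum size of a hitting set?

2

H = {1, 5} meets every block (each contains at least one member of H), and |H| = 2.
The blocks S4, S6 are pairwise disjoint, so any hitting set needs a separate element for each — at least 2. Hence 2 is optimal.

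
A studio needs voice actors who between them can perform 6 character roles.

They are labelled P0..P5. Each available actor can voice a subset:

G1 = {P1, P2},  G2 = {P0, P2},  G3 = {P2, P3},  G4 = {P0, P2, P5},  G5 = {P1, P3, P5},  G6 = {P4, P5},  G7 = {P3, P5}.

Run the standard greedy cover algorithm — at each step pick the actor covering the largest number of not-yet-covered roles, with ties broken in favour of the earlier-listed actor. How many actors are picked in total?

3

Greedy: pick G4 (covers 3 new) → pick G5 (covers 2 new) → pick G6 (covers 1 new). Total picks: 3.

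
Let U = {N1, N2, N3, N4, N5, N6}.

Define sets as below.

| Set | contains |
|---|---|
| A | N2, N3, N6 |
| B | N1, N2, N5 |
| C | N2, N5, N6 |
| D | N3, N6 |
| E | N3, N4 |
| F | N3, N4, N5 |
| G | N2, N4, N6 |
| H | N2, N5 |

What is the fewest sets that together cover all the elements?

B and C and F together: B ∪ C ∪ F = {N1, N2, N3, N4, N5, N6} — every element is covered.
Only B contains N1, so B is forced; the remaining 3 elements need at least 2 more sets (each remaining set adds at most 2) — so at least 3 sets are needed, and 3 is optimal.

3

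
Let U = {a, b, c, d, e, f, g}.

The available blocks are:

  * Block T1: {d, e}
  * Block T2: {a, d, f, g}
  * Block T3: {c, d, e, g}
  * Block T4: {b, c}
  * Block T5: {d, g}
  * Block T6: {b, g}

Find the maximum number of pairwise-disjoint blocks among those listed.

2

T2, T4 are pairwise disjoint (T2={a,d,f,g}; T4={b,c}).
Every remaining block overlaps one of these, and no 3 of the listed blocks are pairwise disjoint, so 2 is the maximum.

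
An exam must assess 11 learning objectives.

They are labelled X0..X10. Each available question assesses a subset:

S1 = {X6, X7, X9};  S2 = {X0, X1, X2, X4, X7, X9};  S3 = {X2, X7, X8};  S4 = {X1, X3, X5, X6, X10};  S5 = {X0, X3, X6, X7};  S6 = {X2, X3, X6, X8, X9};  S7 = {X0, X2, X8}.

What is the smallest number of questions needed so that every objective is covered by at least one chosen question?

Take {S2, S4, S7}. Their union is {X0, X1, X2, X3, X4, X5, X6, X7, X8, X9, X10}, which is all 11 objectives.
Only S2 contains X4, so S2 is forced; the remaining 5 objectives need at least 2 more questions (each remaining question adds at most 4) — so at least 3 questions are needed, and 3 is optimal.

3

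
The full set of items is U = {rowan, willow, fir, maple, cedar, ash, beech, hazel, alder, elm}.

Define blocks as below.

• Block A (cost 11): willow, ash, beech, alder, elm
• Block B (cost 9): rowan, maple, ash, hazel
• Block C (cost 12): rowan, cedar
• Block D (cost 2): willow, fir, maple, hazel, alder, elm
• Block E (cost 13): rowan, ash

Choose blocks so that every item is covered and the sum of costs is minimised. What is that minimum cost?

A, C, D together cover every item (A ∪ C ∪ D = {rowan, willow, fir, maple, cedar, ash, beech, hazel, alder, elm}); total cost 11 + 12 + 2 = 25.
The greedy pick D, B, A, C costs 34; no covering selection beats 25.

25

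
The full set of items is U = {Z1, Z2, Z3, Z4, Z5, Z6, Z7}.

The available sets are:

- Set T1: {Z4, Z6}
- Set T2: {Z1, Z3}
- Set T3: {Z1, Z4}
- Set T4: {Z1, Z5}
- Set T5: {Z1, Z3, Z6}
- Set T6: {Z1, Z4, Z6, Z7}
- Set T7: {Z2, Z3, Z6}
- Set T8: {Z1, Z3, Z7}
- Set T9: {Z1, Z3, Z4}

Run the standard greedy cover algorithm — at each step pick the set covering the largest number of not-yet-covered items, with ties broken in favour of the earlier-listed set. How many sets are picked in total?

3

Greedy: pick T6 (covers 4 new) → pick T7 (covers 2 new) → pick T4 (covers 1 new). Total picks: 3.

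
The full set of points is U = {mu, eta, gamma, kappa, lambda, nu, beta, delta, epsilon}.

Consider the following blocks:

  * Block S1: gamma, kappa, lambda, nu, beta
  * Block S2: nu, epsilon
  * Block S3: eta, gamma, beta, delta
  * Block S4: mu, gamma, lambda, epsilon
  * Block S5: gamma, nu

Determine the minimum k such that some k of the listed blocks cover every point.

3

Take {S1, S3, S4}. Their union is {mu, eta, gamma, kappa, lambda, nu, beta, delta, epsilon}, which is all 9 points.
Only S4 contains mu, so S4 is forced; the remaining 5 points need at least 2 more blocks (each remaining block adds at most 3) — so at least 3 blocks are needed, and 3 is optimal.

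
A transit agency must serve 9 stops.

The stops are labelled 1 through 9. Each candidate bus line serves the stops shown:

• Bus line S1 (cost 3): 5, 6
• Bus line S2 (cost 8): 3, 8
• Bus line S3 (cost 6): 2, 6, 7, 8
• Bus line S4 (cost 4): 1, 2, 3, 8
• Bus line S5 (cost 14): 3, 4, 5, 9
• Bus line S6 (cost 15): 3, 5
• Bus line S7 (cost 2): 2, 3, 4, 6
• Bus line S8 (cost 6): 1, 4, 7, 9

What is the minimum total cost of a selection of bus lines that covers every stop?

S1, S4, S8 together cover every stop (S1 ∪ S4 ∪ S8 = {1, 2, 3, 4, 5, 6, 7, 8, 9}); total cost 3 + 4 + 6 = 13.
The greedy pick S7, S4, S1, S8 costs 15; no covering selection beats 13.

13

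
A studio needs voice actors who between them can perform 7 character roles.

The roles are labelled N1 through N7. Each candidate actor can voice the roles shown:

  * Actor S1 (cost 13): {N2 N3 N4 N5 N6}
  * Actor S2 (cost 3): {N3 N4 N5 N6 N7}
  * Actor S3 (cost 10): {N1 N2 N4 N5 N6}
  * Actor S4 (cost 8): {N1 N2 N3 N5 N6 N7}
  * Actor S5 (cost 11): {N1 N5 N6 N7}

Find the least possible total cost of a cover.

11

S2, S4 together cover every role (S2 ∪ S4 = {N1, N2, N3, N4, N5, N6, N7}); total cost 3 + 8 = 11.
No covering selection has total cost below 11.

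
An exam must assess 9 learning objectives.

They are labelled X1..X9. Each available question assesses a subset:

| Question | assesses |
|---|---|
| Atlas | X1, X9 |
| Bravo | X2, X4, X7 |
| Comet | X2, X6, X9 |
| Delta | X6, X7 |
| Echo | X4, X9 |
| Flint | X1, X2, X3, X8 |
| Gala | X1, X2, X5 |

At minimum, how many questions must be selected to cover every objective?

Delta and Echo and Flint and Gala together: Delta ∪ Echo ∪ Flint ∪ Gala = {X1, X2, X3, X4, X5, X6, X7, X8, X9} — every objective is covered.
Only Flint contains X3, so Flint is forced; the remaining 5 objectives need at least 3 more questions (each remaining question adds at most 2) — so at least 4 questions are needed, and 4 is optimal.

4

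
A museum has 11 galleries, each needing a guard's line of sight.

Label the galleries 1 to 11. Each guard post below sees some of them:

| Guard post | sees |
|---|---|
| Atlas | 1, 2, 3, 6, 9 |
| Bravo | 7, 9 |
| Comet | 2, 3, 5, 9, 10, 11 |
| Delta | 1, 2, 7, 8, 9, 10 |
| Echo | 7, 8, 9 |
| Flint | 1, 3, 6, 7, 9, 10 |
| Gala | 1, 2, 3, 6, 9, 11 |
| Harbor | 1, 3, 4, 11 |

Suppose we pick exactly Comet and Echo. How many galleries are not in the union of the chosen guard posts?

Union of Comet, Echo = {2, 3, 5, 7, 8, 9, 10, 11}.
Not covered: 1, 4, 6 — 3 galleries.

3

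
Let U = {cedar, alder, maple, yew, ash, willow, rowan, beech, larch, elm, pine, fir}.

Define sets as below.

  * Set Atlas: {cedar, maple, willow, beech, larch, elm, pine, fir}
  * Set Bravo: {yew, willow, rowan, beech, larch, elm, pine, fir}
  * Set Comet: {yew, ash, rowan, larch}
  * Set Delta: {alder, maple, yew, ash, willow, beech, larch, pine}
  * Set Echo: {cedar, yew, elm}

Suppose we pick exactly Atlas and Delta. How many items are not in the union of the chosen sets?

1

Union of Atlas, Delta = {cedar, alder, maple, yew, ash, willow, beech, larch, elm, pine, fir}.
Not covered: rowan — 1 item.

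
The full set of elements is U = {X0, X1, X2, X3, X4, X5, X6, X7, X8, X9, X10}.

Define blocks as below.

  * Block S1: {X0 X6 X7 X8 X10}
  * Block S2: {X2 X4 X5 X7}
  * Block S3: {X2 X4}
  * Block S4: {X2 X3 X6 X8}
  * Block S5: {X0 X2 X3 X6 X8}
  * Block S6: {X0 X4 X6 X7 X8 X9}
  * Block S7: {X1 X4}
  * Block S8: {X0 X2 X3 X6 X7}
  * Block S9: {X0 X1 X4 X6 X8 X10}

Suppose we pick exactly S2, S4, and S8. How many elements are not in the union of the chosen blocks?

Union of S2, S4, S8 = {X0, X2, X3, X4, X5, X6, X7, X8}.
Not covered: X1, X9, X10 — 3 elements.

3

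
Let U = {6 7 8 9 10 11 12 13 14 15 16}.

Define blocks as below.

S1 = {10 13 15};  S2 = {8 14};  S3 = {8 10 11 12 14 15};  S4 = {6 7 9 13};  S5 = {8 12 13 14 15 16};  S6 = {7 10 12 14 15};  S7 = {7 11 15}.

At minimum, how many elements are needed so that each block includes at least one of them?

H = {8, 9, 15} meets every block (each contains at least one member of H), and |H| = 3.
No choice of 2 elements meets every block, so 3 is the minimum.

3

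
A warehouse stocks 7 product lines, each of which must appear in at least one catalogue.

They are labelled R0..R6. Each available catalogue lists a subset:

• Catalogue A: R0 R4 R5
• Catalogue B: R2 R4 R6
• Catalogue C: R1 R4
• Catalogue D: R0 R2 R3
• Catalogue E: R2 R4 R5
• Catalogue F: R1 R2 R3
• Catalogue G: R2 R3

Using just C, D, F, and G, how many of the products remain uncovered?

2

Union of C, D, F, G = {R0, R1, R2, R3, R4}.
Not covered: R5, R6 — 2 products.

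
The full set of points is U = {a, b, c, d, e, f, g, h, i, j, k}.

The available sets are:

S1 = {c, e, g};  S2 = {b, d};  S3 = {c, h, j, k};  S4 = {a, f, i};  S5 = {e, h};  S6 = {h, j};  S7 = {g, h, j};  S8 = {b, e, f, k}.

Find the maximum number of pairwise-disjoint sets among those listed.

4

S1, S2, S4, S6 are pairwise disjoint (S1={c,e,g}; S2={b,d}; S4={a,f,i}; S6={h,j}).
Every remaining set overlaps one of these, and no 5 of the listed sets are pairwise disjoint, so 4 is the maximum.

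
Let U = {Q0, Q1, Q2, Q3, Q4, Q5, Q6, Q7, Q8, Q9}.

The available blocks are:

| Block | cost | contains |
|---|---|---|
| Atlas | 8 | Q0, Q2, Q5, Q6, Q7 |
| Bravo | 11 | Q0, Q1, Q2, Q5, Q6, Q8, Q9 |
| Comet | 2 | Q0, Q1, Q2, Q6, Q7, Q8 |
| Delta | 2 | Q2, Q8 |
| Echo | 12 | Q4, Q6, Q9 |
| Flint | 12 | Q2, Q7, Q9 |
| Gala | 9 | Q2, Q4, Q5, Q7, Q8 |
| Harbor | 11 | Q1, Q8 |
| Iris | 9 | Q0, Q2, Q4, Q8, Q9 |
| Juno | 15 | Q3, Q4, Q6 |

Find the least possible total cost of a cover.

28

Bravo, Comet, Juno together cover every item (Bravo ∪ Comet ∪ Juno = {Q0, Q1, Q2, Q3, Q4, Q5, Q6, Q7, Q8, Q9}); total cost 11 + 2 + 15 = 28.
The greedy pick Comet, Gala, Iris, Juno costs 35; no covering selection beats 28.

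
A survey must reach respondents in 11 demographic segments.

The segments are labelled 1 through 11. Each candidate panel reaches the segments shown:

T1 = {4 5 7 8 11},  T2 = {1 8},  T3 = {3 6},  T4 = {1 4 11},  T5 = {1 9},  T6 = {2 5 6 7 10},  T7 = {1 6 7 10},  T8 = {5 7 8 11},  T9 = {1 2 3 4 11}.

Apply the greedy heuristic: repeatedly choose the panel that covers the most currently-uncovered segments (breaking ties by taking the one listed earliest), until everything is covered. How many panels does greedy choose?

Greedy: pick T1 (covers 5 new) → pick T6 (covers 3 new) → pick T5 (covers 2 new) → pick T3 (covers 1 new). Total picks: 4.

4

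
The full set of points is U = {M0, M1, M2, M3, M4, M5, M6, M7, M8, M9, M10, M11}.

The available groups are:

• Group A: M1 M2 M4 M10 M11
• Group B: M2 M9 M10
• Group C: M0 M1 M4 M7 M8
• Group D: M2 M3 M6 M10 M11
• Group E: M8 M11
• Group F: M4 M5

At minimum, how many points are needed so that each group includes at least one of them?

3

Take H = {M5, M8, M10}. Each listed group contains at least one of these, so H is a hitting set of size 3.
The groups B, E, F are pairwise disjoint, so any hitting set needs a separate point for each — at least 3. Hence 3 is optimal.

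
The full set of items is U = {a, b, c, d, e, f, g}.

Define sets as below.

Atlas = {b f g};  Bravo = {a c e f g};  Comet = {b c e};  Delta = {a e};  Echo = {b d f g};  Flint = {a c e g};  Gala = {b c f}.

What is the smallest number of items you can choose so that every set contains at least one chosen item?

Take H = {b, e}. Each listed set contains at least one of these, so H is a hitting set of size 2.
The sets Delta, Echo are pairwise disjoint, so any hitting set needs a separate item for each — at least 2. Hence 2 is optimal.

2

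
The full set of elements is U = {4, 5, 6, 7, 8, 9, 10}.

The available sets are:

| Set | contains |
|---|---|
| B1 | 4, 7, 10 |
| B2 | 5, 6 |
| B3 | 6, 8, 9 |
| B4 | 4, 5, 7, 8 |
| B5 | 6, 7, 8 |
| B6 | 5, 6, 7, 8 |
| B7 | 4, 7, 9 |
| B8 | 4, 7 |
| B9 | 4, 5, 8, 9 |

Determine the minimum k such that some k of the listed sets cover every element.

3

B1 and B3 and B4 together: B1 ∪ B3 ∪ B4 = {4, 5, 6, 7, 8, 9, 10} — every element is covered.
Only B1 contains 10, so B1 is forced; the remaining 4 elements need at least 2 more sets (each remaining set adds at most 3) — so at least 3 sets are needed, and 3 is optimal.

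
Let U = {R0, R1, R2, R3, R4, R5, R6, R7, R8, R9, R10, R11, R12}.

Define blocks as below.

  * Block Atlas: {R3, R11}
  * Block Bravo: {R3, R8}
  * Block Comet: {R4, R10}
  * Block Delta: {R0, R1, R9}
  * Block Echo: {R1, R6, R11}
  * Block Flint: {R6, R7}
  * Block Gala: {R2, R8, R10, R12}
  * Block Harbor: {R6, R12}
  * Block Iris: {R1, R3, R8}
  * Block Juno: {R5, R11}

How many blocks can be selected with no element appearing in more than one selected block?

5

Bravo, Comet, Delta, Flint, Juno are pairwise disjoint (Bravo={R3,R8}; Comet={R4,R10}; Delta={R0,R1,R9}; Flint={R6,R7}; Juno={R5,R11}).
Every remaining block overlaps one of these, and no 6 of the listed blocks are pairwise disjoint, so 5 is the maximum.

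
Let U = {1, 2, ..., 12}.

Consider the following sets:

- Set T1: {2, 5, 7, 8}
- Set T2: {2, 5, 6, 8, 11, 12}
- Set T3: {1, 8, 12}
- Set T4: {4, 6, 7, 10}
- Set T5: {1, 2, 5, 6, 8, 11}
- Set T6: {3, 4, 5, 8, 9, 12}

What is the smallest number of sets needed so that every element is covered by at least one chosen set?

T4 and T5 and T6 together: T4 ∪ T5 ∪ T6 = {1, 2, 3, 4, 5, 6, 7, 8, 9, 10, 11, 12} — every element is covered.
Only T6 contains 3, so T6 is forced; the remaining 6 elements need at least 2 more sets (each remaining set adds at most 4) — so at least 3 sets are needed, and 3 is optimal.

3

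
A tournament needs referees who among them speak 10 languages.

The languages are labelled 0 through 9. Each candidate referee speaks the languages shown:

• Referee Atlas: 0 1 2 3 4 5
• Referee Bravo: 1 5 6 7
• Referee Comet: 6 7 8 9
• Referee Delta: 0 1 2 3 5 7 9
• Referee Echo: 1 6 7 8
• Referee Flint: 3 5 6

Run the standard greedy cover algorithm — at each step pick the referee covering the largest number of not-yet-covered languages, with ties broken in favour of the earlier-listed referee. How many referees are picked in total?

Greedy: pick Delta (covers 7 new) → pick Comet (covers 2 new) → pick Atlas (covers 1 new). Total picks: 3.
(The true minimum cover uses only 2 referees, so greedy is not optimal here.)

3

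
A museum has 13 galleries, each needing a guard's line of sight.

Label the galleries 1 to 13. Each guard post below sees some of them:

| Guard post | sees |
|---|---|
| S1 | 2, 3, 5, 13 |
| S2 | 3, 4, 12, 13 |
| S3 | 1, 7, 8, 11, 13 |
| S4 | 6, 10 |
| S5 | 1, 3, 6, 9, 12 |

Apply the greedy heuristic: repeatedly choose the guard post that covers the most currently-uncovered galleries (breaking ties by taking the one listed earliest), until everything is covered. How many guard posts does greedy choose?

Greedy: pick S3 (covers 5 new) → pick S5 (covers 4 new) → pick S1 (covers 2 new) → pick S2 (covers 1 new) → pick S4 (covers 1 new). Total picks: 5.

5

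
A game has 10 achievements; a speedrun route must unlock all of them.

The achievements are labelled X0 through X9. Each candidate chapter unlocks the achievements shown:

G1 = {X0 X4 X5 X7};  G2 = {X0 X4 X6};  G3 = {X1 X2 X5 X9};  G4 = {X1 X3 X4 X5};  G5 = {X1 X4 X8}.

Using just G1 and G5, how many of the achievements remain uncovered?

4

Union of G1, G5 = {X0, X1, X4, X5, X7, X8}.
Not covered: X2, X3, X6, X9 — 4 achievements.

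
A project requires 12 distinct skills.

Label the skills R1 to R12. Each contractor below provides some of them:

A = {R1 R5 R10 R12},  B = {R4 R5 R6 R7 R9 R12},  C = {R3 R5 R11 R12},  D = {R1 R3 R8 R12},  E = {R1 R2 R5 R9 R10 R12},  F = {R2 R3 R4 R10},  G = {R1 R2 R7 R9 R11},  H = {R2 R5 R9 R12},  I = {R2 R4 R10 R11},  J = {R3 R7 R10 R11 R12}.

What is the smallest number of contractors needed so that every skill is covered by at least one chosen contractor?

Take {B, D, I}. Their union is {R1, R2, R3, R4, R5, R6, R7, R8, R9, R10, R11, R12}, which is all 12 skills.
Only B contains R6, so B is forced; the remaining 6 skills need at least 2 more contractors (each remaining contractor adds at most 3) — so at least 3 contractors are needed, and 3 is optimal.

3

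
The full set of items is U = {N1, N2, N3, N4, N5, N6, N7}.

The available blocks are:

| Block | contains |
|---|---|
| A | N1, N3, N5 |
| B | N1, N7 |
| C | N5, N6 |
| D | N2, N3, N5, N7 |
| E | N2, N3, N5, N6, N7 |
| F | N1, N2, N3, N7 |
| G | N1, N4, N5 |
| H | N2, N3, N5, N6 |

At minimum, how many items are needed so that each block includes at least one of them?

Take T = {N5, N7}. Each listed block contains at least one of these, so T is a hitting set of size 2.
The blocks C, F are pairwise disjoint, so any hitting set needs a separate item for each — at least 2. Hence 2 is optimal.

2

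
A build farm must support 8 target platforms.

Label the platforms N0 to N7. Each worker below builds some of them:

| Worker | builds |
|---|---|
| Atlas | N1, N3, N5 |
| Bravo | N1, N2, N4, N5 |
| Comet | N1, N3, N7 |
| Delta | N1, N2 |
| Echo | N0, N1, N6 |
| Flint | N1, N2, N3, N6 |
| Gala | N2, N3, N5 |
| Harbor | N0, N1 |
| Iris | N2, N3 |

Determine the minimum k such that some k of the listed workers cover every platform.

3

Take {Bravo, Comet, Echo}. Their union is {N0, N1, N2, N3, N4, N5, N6, N7}, which is all 8 platforms.
Only Bravo contains N4, so Bravo is forced; the remaining 4 platforms need at least 2 more workers (each remaining worker adds at most 2) — so at least 3 workers are needed, and 3 is optimal.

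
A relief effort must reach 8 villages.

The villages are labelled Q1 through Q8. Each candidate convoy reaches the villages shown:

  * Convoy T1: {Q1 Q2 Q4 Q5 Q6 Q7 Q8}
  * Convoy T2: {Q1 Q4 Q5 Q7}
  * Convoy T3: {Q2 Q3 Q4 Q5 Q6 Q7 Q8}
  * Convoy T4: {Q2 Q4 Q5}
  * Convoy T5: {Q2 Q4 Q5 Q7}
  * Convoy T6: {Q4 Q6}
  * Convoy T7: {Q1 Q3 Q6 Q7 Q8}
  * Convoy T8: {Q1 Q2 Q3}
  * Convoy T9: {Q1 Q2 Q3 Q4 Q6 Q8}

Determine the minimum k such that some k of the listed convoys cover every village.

Take {T3, T8}. Their union is {Q1, Q2, Q3, Q4, Q5, Q6, Q7, Q8}, which is all 8 villages.
No single convoy has all 8 villages (the largest, T1, has 7), so 2 is optimal.

2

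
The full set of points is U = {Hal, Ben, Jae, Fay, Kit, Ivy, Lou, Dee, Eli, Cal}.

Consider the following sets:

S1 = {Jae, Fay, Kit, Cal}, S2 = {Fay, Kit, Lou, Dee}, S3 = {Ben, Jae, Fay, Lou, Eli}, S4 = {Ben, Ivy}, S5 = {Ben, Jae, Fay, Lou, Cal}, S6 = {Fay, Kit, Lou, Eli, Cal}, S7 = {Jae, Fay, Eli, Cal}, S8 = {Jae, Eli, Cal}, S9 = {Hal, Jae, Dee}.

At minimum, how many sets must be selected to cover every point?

3

Take {S4, S6, S9}. Their union is {Hal, Ben, Jae, Fay, Kit, Ivy, Lou, Dee, Eli, Cal}, which is all 10 points.
Only S9 contains Hal, so S9 is forced; the remaining 7 points need at least 2 more sets (each remaining set adds at most 5) — so at least 3 sets are needed, and 3 is optimal.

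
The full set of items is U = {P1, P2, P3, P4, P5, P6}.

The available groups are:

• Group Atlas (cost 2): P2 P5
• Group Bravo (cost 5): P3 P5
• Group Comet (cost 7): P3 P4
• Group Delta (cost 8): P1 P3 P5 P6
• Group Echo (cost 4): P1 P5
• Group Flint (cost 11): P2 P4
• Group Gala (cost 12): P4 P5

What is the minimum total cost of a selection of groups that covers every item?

17

Atlas, Comet, Delta together cover every item (Atlas ∪ Comet ∪ Delta = {P1, P2, P3, P4, P5, P6}); total cost 2 + 7 + 8 = 17.
No covering selection has total cost below 17.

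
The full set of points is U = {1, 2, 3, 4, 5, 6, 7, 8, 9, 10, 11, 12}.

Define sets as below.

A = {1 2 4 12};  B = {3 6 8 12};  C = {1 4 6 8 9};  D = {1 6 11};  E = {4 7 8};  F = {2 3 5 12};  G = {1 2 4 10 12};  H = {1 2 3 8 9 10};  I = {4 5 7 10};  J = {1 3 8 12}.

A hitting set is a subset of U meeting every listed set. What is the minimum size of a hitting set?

T = {1, 7, 12} meets every set (each contains at least one member of T), and |T| = 3.
The sets D, E, F are pairwise disjoint, so any hitting set needs a separate point for each — at least 3. Hence 3 is optimal.

3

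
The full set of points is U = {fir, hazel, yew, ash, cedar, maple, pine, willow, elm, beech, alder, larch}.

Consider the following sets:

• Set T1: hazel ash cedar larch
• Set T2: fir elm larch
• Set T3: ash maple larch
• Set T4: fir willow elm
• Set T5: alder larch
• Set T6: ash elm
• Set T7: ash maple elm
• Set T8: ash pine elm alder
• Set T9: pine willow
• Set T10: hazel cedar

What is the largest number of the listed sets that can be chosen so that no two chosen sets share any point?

T5, T6, T9, T10 are pairwise disjoint (T5={alder,larch}; T6={ash,elm}; T9={pine,willow}; T10={hazel,cedar}).
Every remaining set overlaps one of these, and no 5 of the listed sets are pairwise disjoint, so 4 is the maximum.

4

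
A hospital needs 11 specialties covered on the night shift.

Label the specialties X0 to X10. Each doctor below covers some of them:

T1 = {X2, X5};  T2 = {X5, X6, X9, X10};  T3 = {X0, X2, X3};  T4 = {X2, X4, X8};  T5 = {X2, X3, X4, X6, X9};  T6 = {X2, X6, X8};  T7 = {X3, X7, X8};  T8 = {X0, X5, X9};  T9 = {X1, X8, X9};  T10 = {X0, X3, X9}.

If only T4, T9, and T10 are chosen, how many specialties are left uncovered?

Union of T4, T9, T10 = {X0, X1, X2, X3, X4, X8, X9}.
Not covered: X5, X6, X7, X10 — 4 specialties.

4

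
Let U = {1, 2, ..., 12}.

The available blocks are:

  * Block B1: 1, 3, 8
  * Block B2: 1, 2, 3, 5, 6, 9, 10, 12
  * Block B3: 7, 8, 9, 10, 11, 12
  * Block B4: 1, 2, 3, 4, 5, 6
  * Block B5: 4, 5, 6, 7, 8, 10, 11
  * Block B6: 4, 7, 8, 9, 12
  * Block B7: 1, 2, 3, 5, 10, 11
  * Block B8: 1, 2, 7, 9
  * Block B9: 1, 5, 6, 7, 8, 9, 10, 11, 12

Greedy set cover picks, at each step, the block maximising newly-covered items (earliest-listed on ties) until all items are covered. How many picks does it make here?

Greedy: pick B9 (covers 9 new) → pick B4 (covers 3 new). Total picks: 2.

2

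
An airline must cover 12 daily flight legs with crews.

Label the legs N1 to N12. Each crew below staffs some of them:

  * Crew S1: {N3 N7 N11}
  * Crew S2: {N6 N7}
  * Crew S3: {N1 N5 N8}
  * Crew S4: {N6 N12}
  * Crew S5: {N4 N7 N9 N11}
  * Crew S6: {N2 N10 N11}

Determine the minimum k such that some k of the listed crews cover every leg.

5

S1 and S3 and S4 and S5 and S6 together: S1 ∪ S3 ∪ S4 ∪ S5 ∪ S6 = {N1, N2, N3, N4, N5, N6, N7, N8, N9, N10, N11, N12} — every leg is covered.
No 4 of the 6 crews cover everything (all 15 combinations miss at least one leg), so 5 is optimal.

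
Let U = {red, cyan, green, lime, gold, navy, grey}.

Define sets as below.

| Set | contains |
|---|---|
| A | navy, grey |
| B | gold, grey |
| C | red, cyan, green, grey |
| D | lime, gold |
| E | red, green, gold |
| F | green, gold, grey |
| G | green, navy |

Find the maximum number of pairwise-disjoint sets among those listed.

2

C, D are pairwise disjoint (C={red,cyan,green,grey}; D={lime,gold}).
Every remaining set overlaps one of these, and no 3 of the listed sets are pairwise disjoint, so 2 is the maximum.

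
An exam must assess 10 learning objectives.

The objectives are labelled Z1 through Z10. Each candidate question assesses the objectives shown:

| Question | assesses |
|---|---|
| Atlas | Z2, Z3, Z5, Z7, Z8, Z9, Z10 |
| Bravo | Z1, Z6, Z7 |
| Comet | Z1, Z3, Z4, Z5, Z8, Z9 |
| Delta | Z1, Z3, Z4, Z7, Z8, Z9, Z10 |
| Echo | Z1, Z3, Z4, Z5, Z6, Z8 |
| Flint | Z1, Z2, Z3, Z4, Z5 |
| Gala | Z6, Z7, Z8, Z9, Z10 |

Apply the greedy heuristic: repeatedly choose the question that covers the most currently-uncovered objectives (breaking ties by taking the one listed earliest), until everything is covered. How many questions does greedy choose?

Greedy: pick Atlas (covers 7 new) → pick Echo (covers 3 new). Total picks: 2.

2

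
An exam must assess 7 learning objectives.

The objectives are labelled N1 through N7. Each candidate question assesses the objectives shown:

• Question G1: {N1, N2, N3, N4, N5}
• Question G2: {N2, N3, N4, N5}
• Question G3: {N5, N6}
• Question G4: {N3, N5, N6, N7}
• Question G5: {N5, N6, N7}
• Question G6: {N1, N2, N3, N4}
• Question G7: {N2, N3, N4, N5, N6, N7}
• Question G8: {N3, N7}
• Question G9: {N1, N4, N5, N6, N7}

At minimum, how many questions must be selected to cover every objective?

Take {G5, G6}. Their union is {N1, N2, N3, N4, N5, N6, N7}, which is all 7 objectives.
No single question has all 7 objectives (the largest, G7, has 6), so 2 is optimal.

2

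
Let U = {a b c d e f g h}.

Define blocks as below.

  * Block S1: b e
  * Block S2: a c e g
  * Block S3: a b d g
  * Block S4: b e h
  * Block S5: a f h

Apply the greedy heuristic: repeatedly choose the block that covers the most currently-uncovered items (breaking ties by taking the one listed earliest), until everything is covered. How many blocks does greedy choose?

3

Greedy: pick S2 (covers 4 new) → pick S3 (covers 2 new) → pick S5 (covers 2 new). Total picks: 3.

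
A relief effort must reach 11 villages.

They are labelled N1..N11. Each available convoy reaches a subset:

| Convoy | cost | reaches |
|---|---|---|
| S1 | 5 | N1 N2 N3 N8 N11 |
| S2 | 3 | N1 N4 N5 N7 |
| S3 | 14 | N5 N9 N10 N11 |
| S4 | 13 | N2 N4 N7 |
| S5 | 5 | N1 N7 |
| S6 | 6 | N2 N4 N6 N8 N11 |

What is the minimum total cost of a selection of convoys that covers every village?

28

S1, S2, S3, S6 together cover every village (S1 ∪ S2 ∪ S3 ∪ S6 = {N1, N2, N3, N4, N5, N6, N7, N8, N9, N10, N11}); total cost 5 + 3 + 14 + 6 = 28.
No covering selection has total cost below 28.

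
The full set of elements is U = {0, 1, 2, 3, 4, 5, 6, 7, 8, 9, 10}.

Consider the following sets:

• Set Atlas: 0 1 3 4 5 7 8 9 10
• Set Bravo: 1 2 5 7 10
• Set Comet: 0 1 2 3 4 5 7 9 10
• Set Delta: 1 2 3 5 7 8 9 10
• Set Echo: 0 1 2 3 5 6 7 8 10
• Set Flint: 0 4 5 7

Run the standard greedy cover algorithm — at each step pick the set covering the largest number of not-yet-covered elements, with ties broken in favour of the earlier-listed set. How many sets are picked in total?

2

Greedy: pick Atlas (covers 9 new) → pick Echo (covers 2 new). Total picks: 2.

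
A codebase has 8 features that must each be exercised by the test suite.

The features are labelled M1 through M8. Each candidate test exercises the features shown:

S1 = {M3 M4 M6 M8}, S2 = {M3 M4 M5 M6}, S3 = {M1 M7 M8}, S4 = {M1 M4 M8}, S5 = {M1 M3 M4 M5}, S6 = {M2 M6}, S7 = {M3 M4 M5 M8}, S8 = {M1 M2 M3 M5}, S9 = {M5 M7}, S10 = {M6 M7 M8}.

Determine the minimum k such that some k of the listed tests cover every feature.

Take {S3, S6, S7}. Their union is {M1, M2, M3, M4, M5, M6, M7, M8}, which is all 8 features.
No 2 of the 10 tests cover everything (all 45 combinations miss at least one feature), so 3 is optimal.

3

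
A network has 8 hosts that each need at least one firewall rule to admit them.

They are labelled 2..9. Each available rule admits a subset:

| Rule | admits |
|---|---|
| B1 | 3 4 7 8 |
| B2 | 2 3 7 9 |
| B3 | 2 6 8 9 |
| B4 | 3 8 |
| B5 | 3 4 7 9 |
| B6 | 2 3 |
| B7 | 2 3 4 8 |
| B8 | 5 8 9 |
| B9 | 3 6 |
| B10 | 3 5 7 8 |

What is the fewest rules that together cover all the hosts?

B3 and B5 and B10 together: B3 ∪ B5 ∪ B10 = {2, 3, 4, 5, 6, 7, 8, 9} — every host is covered.
No 2 of the 10 rules cover everything (all 45 combinations miss at least one host), so 3 is optimal.

3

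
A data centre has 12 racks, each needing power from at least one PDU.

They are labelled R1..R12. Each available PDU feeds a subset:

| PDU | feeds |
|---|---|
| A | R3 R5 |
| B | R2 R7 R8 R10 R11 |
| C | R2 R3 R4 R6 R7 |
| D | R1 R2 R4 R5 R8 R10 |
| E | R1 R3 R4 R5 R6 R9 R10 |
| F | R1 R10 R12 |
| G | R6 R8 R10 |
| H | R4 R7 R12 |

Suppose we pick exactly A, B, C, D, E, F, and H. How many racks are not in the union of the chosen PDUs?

0

Union of A, B, C, D, E, F, H = {R1, R2, R3, R4, R5, R6, R7, R8, R9, R10, R11, R12} — that's every rack, so 0 are uncovered.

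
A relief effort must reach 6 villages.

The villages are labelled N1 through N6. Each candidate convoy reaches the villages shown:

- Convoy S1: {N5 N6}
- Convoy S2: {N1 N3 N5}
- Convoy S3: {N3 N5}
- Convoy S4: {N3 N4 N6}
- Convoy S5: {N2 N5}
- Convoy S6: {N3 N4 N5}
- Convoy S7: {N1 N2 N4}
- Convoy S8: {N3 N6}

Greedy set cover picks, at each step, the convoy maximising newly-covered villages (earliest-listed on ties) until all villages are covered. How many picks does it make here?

3

Greedy: pick S2 (covers 3 new) → pick S4 (covers 2 new) → pick S5 (covers 1 new). Total picks: 3.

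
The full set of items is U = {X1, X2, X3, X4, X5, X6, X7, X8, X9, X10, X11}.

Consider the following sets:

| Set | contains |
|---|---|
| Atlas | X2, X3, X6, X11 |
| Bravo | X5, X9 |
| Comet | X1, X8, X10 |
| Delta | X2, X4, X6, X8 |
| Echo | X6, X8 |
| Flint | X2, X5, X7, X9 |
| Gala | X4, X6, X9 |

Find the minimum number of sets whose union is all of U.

Atlas, Comet, Delta, and Flint cover everything between them: the union {X1, X2, X3, X4, X5, X6, X7, X8, X9, X10, X11} is all of U.
Only Atlas contains X3, so Atlas is forced; the remaining 7 items need at least 3 more sets (each remaining set adds at most 3) — so at least 4 sets are needed, and 4 is optimal.

4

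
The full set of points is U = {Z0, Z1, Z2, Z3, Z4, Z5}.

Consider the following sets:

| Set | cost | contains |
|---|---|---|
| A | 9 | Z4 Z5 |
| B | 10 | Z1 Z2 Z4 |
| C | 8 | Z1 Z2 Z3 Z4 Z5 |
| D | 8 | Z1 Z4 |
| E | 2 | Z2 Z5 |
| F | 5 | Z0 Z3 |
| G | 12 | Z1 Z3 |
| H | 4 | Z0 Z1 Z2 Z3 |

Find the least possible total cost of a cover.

C, H together cover every point (C ∪ H = {Z0, Z1, Z2, Z3, Z4, Z5}); total cost 8 + 4 = 12.
The greedy pick E, H, C costs 14; no covering selection beats 12.

12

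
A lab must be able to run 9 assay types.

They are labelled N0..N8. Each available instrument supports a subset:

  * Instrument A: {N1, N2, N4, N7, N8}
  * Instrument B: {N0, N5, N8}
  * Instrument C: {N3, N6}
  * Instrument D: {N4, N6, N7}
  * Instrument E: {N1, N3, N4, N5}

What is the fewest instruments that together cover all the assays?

3

A and B and C together: A ∪ B ∪ C = {N0, N1, N2, N3, N4, N5, N6, N7, N8} — every assay is covered.
Only B contains N0, so B is forced; the remaining 6 assays need at least 2 more instruments (each remaining instrument adds at most 4) — so at least 3 instruments are needed, and 3 is optimal.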